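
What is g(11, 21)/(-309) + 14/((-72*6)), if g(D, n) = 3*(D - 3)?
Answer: -2449/22248 ≈ -0.11008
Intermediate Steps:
g(D, n) = -9 + 3*D (g(D, n) = 3*(-3 + D) = -9 + 3*D)
g(11, 21)/(-309) + 14/((-72*6)) = (-9 + 3*11)/(-309) + 14/((-72*6)) = (-9 + 33)*(-1/309) + 14/(-432) = 24*(-1/309) + 14*(-1/432) = -8/103 - 7/216 = -2449/22248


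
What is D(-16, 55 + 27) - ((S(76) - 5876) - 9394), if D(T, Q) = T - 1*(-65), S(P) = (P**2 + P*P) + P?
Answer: 3691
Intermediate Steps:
S(P) = P + 2*P**2 (S(P) = (P**2 + P**2) + P = 2*P**2 + P = P + 2*P**2)
D(T, Q) = 65 + T (D(T, Q) = T + 65 = 65 + T)
D(-16, 55 + 27) - ((S(76) - 5876) - 9394) = (65 - 16) - ((76*(1 + 2*76) - 5876) - 9394) = 49 - ((76*(1 + 152) - 5876) - 9394) = 49 - ((76*153 - 5876) - 9394) = 49 - ((11628 - 5876) - 9394) = 49 - (5752 - 9394) = 49 - 1*(-3642) = 49 + 3642 = 3691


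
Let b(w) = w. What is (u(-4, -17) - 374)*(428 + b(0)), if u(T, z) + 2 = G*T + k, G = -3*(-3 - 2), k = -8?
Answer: -190032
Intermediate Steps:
G = 15 (G = -3*(-5) = 15)
u(T, z) = -10 + 15*T (u(T, z) = -2 + (15*T - 8) = -2 + (-8 + 15*T) = -10 + 15*T)
(u(-4, -17) - 374)*(428 + b(0)) = ((-10 + 15*(-4)) - 374)*(428 + 0) = ((-10 - 60) - 374)*428 = (-70 - 374)*428 = -444*428 = -190032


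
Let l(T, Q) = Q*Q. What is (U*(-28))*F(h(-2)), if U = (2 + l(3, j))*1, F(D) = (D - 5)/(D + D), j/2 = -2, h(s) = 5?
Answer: 0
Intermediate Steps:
j = -4 (j = 2*(-2) = -4)
F(D) = (-5 + D)/(2*D) (F(D) = (-5 + D)/((2*D)) = (-5 + D)*(1/(2*D)) = (-5 + D)/(2*D))
l(T, Q) = Q²
U = 18 (U = (2 + (-4)²)*1 = (2 + 16)*1 = 18*1 = 18)
(U*(-28))*F(h(-2)) = (18*(-28))*((½)*(-5 + 5)/5) = -252*0/5 = -504*0 = 0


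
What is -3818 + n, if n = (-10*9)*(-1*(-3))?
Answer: -4088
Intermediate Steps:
n = -270 (n = -90*3 = -270)
-3818 + n = -3818 - 270 = -4088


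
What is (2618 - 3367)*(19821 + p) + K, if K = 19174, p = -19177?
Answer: -463182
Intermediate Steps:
(2618 - 3367)*(19821 + p) + K = (2618 - 3367)*(19821 - 19177) + 19174 = -749*644 + 19174 = -482356 + 19174 = -463182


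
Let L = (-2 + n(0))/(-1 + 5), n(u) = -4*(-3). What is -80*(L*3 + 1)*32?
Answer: -21760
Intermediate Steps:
n(u) = 12
L = 5/2 (L = (-2 + 12)/(-1 + 5) = 10/4 = 10*(¼) = 5/2 ≈ 2.5000)
-80*(L*3 + 1)*32 = -80*((5/2)*3 + 1)*32 = -80*(15/2 + 1)*32 = -80*17/2*32 = -680*32 = -21760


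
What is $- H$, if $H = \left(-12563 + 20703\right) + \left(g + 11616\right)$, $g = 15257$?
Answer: $-35013$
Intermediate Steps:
$H = 35013$ ($H = \left(-12563 + 20703\right) + \left(15257 + 11616\right) = 8140 + 26873 = 35013$)
$- H = \left(-1\right) 35013 = -35013$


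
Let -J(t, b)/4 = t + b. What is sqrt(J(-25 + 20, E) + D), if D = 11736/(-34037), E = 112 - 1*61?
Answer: 4*I*sqrt(13347915883)/34037 ≈ 13.577*I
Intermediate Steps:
E = 51 (E = 112 - 61 = 51)
D = -11736/34037 (D = 11736*(-1/34037) = -11736/34037 ≈ -0.34480)
J(t, b) = -4*b - 4*t (J(t, b) = -4*(t + b) = -4*(b + t) = -4*b - 4*t)
sqrt(J(-25 + 20, E) + D) = sqrt((-4*51 - 4*(-25 + 20)) - 11736/34037) = sqrt((-204 - 4*(-5)) - 11736/34037) = sqrt((-204 + 20) - 11736/34037) = sqrt(-184 - 11736/34037) = sqrt(-6274544/34037) = 4*I*sqrt(13347915883)/34037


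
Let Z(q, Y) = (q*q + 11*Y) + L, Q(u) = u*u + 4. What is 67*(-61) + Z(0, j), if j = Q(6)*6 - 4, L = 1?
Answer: -1490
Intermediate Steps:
Q(u) = 4 + u**2 (Q(u) = u**2 + 4 = 4 + u**2)
j = 236 (j = (4 + 6**2)*6 - 4 = (4 + 36)*6 - 4 = 40*6 - 4 = 240 - 4 = 236)
Z(q, Y) = 1 + q**2 + 11*Y (Z(q, Y) = (q*q + 11*Y) + 1 = (q**2 + 11*Y) + 1 = 1 + q**2 + 11*Y)
67*(-61) + Z(0, j) = 67*(-61) + (1 + 0**2 + 11*236) = -4087 + (1 + 0 + 2596) = -4087 + 2597 = -1490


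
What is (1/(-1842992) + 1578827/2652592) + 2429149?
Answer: 371106181274643379/152772057352 ≈ 2.4291e+6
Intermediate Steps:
(1/(-1842992) + 1578827/2652592) + 2429149 = (-1/1842992 + 1578827*(1/2652592)) + 2429149 = (-1/1842992 + 1578827/2652592) + 2429149 = 90930089931/152772057352 + 2429149 = 371106181274643379/152772057352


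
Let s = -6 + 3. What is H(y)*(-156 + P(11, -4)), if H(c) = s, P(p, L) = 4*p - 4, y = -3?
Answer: 348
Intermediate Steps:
P(p, L) = -4 + 4*p
s = -3
H(c) = -3
H(y)*(-156 + P(11, -4)) = -3*(-156 + (-4 + 4*11)) = -3*(-156 + (-4 + 44)) = -3*(-156 + 40) = -3*(-116) = 348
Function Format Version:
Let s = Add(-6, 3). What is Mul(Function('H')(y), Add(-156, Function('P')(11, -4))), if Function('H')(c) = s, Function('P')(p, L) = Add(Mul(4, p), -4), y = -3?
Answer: 348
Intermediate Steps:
Function('P')(p, L) = Add(-4, Mul(4, p))
s = -3
Function('H')(c) = -3
Mul(Function('H')(y), Add(-156, Function('P')(11, -4))) = Mul(-3, Add(-156, Add(-4, Mul(4, 11)))) = Mul(-3, Add(-156, Add(-4, 44))) = Mul(-3, Add(-156, 40)) = Mul(-3, -116) = 348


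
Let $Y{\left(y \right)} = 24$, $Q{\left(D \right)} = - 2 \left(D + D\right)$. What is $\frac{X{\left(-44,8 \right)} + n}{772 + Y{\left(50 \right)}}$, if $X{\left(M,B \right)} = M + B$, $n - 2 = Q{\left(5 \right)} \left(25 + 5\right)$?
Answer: $- \frac{317}{398} \approx -0.79648$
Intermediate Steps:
$Q{\left(D \right)} = - 4 D$ ($Q{\left(D \right)} = - 2 \cdot 2 D = - 4 D$)
$n = -598$ ($n = 2 + \left(-4\right) 5 \left(25 + 5\right) = 2 - 600 = -598$)
$X{\left(M,B \right)} = B + M$
$\frac{X{\left(-44,8 \right)} + n}{772 + Y{\left(50 \right)}} = \frac{\left(8 - 44\right) - 598}{772 + 24} = \frac{-36 - 598}{796} = \left(-634\right) \frac{1}{796} = - \frac{317}{398}$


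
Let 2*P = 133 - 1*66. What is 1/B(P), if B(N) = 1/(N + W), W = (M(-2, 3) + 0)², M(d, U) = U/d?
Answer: 143/4 ≈ 35.750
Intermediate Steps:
P = 67/2 (P = (133 - 1*66)/2 = (133 - 66)/2 = (½)*67 = 67/2 ≈ 33.500)
W = 9/4 (W = (3/(-2) + 0)² = (3*(-½) + 0)² = (-3/2 + 0)² = (-3/2)² = 9/4 ≈ 2.2500)
B(N) = 1/(9/4 + N) (B(N) = 1/(N + 9/4) = 1/(9/4 + N))
1/B(P) = 1/(4/(9 + 4*(67/2))) = 1/(4/(9 + 134)) = 1/(4/143) = 143/4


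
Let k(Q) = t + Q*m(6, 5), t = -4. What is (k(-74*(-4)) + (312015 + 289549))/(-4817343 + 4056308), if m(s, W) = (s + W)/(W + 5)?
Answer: -3009428/3805175 ≈ -0.79088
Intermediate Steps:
m(s, W) = (W + s)/(5 + W)
k(Q) = -4 + 11*Q/10 (k(Q) = -4 + Q*((5 + 6)/(5 + 5)) = -4 + Q*(11/10) = -4 + 11*Q/10)
(k(-74*(-4)) + (312015 + 289549))/(-4817343 + 4056308) = ((-4 + 11*(-74*(-4))/10) + (312015 + 289549))/(-4817343 + 4056308) = ((-4 + (11/10)*296) + 601564)/(-761035) = ((-4 + 1628/5) + 601564)*(-1/761035) = (1608/5 + 601564)*(-1/761035) = (3009428/5)*(-1/761035) = -3009428/3805175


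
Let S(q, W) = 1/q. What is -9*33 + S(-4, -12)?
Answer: -1189/4 ≈ -297.25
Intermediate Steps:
-9*33 + S(-4, -12) = -9*33 + 1/(-4) = -297 - 1/4 = -1189/4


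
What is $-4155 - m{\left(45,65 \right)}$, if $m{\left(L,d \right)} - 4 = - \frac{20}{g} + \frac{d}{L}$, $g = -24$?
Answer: $- \frac{74903}{18} \approx -4161.3$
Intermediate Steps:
$m{\left(L,d \right)} = \frac{29}{6} + \frac{d}{L}$ ($m{\left(L,d \right)} = 4 + \left(- \frac{20}{-24} + \frac{d}{L}\right) = 4 + \left(\left(-20\right) \left(- \frac{1}{24}\right) + \frac{d}{L}\right) = 4 + \left(\frac{5}{6} + \frac{d}{L}\right) = \frac{29}{6} + \frac{d}{L}$)
$-4155 - m{\left(45,65 \right)} = -4155 - \left(\frac{29}{6} + \frac{65}{45}\right) = -4155 - \left(\frac{29}{6} + 65 \cdot \frac{1}{45}\right) = -4155 - \left(\frac{29}{6} + \frac{13}{9}\right) = -4155 - \frac{113}{18} = - \frac{74903}{18}$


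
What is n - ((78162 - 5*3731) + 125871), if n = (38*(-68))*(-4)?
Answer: -175042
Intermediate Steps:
n = 10336 (n = -2584*(-4) = 10336)
n - ((78162 - 5*3731) + 125871) = 10336 - ((78162 - 5*3731) + 125871) = 10336 - ((78162 - 18655) + 125871) = 10336 - (59507 + 125871) = 10336 - 1*185378 = 10336 - 185378 = -175042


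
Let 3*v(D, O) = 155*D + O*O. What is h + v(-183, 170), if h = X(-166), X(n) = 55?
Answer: 700/3 ≈ 233.33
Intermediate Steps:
v(D, O) = O**2/3 + 155*D/3 (v(D, O) = (155*D + O*O)/3 = (155*D + O**2)/3 = (O**2 + 155*D)/3 = O**2/3 + 155*D/3)
h = 55
h + v(-183, 170) = 55 + ((1/3)*170**2 + (155/3)*(-183)) = 55 + ((1/3)*28900 - 9455) = 55 + (28900/3 - 9455) = 55 + 535/3 = 700/3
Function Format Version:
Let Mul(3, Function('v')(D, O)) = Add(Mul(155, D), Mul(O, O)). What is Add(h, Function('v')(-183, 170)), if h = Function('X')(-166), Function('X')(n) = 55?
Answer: Rational(700, 3) ≈ 233.33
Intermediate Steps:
Function('v')(D, O) = Add(Mul(Rational(1, 3), Pow(O, 2)), Mul(Rational(155, 3), D)) (Function('v')(D, O) = Mul(Rational(1, 3), Add(Mul(155, D), Mul(O, O))) = Mul(Rational(1, 3), Add(Mul(155, D), Pow(O, 2))) = Mul(Rational(1, 3), Add(Pow(O, 2), Mul(155, D))) = Add(Mul(Rational(1, 3), Pow(O, 2)), Mul(Rational(155, 3), D)))
h = 55
Add(h, Function('v')(-183, 170)) = Add(55, Add(Mul(Rational(1, 3), Pow(170, 2)), Mul(Rational(155, 3), -183))) = Add(55, Add(Mul(Rational(1, 3), 28900), -9455)) = Add(55, Add(Rational(28900, 3), -9455)) = Add(55, Rational(535, 3)) = Rational(700, 3)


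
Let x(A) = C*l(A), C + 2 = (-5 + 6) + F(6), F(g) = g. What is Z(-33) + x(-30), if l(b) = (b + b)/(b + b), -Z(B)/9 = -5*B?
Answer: -1480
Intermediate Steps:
Z(B) = 45*B (Z(B) = -(-45)*B = 45*B)
l(b) = 1 (l(b) = (2*b)/((2*b)) = (2*b)*(1/(2*b)) = 1)
C = 5 (C = -2 + ((-5 + 6) + 6) = -2 + (1 + 6) = -2 + 7 = 5)
x(A) = 5 (x(A) = 5*1 = 5)
Z(-33) + x(-30) = 45*(-33) + 5 = -1485 + 5 = -1480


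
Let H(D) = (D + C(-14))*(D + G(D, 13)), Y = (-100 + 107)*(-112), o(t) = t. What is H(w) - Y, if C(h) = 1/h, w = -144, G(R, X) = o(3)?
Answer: 295373/14 ≈ 21098.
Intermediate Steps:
G(R, X) = 3
Y = -784 (Y = 7*(-112) = -784)
H(D) = (3 + D)*(-1/14 + D) (H(D) = (D + 1/(-14))*(D + 3) = (D - 1/14)*(3 + D) = (-1/14 + D)*(3 + D) = (3 + D)*(-1/14 + D))
H(w) - Y = (-3/14 + (-144)**2 + (41/14)*(-144)) - 1*(-784) = (-3/14 + 20736 - 2952/7) + 784 = 284397/14 + 784 = 295373/14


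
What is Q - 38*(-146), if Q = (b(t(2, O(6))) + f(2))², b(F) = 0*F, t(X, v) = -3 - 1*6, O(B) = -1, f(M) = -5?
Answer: 5573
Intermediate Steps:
t(X, v) = -9 (t(X, v) = -3 - 6 = -9)
b(F) = 0
Q = 25 (Q = (0 - 5)² = (-5)² = 25)
Q - 38*(-146) = 25 - 38*(-146) = 25 + 5548 = 5573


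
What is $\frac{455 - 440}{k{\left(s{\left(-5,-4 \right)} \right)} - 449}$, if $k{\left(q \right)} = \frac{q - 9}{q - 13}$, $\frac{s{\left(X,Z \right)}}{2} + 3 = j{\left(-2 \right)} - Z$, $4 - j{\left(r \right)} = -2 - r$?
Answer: $- \frac{45}{1348} \approx -0.033383$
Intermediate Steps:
$j{\left(r \right)} = 6 + r$ ($j{\left(r \right)} = 4 - \left(-2 - r\right) = 4 + \left(2 + r\right) = 6 + r$)
$s{\left(X,Z \right)} = 2 - 2 Z$ ($s{\left(X,Z \right)} = -6 + 2 \left(\left(6 - 2\right) - Z\right) = -6 + 2 \left(4 - Z\right) = -6 - \left(-8 + 2 Z\right) = 2 - 2 Z$)
$k{\left(q \right)} = \frac{-9 + q}{-13 + q}$
$\frac{455 - 440}{k{\left(s{\left(-5,-4 \right)} \right)} - 449} = \frac{455 - 440}{\frac{-9 + \left(2 - -8\right)}{-13 + \left(2 - -8\right)} - 449} = \frac{15}{\frac{-9 + \left(2 + 8\right)}{-13 + \left(2 + 8\right)} - 449} = \frac{15}{\frac{-9 + 10}{-13 + 10} - 449} = \frac{15}{\frac{1}{-3} \cdot 1 - 449} = \frac{15}{\left(- \frac{1}{3}\right) 1 - 449} = \frac{15}{- \frac{1}{3} - 449} = \frac{15}{- \frac{1348}{3}} = 15 \left(- \frac{3}{1348}\right) = - \frac{45}{1348}$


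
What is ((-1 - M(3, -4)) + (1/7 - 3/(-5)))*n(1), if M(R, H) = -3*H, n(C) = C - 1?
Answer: 0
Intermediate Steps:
n(C) = -1 + C
((-1 - M(3, -4)) + (1/7 - 3/(-5)))*n(1) = ((-1 - (-3)*(-4)) + (1/7 - 3/(-5)))*(-1 + 1) = ((-1 - 1*12) + (1*(⅐) - 3*(-⅕)))*0 = ((-1 - 12) + (⅐ + ⅗))*0 = (-13 + 26/35)*0 = -429/35*0 = 0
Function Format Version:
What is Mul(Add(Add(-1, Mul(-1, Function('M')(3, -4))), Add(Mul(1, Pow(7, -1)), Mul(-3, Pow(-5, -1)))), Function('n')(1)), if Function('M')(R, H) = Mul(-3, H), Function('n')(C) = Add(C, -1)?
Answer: 0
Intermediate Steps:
Function('n')(C) = Add(-1, C)
Mul(Add(Add(-1, Mul(-1, Function('M')(3, -4))), Add(Mul(1, Pow(7, -1)), Mul(-3, Pow(-5, -1)))), Function('n')(1)) = Mul(Add(Add(-1, Mul(-1, Mul(-3, -4))), Add(Mul(1, Pow(7, -1)), Mul(-3, Pow(-5, -1)))), Add(-1, 1)) = Mul(Add(Add(-1, Mul(-1, 12)), Add(Mul(1, Rational(1, 7)), Mul(-3, Rational(-1, 5)))), 0) = Mul(Add(Add(-1, -12), Add(Rational(1, 7), Rational(3, 5))), 0) = Mul(Add(-13, Rational(26, 35)), 0) = Mul(Rational(-429, 35), 0) = 0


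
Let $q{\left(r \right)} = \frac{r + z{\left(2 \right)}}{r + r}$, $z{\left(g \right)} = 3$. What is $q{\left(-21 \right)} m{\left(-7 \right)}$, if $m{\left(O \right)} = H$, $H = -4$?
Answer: $- \frac{12}{7} \approx -1.7143$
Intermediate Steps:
$m{\left(O \right)} = -4$
$q{\left(r \right)} = \frac{3 + r}{2 r}$ ($q{\left(r \right)} = \frac{r + 3}{r + r} = \frac{3 + r}{2 r}$)
$q{\left(-21 \right)} m{\left(-7 \right)} = \frac{3 - 21}{2 \left(-21\right)} \left(-4\right) = \frac{1}{2} \left(- \frac{1}{21}\right) \left(-18\right) \left(-4\right) = \frac{3}{7} \left(-4\right) = - \frac{12}{7}$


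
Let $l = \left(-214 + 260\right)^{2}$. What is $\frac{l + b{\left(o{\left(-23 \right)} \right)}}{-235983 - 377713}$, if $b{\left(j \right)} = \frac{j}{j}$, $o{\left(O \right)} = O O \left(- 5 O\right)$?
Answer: $- \frac{2117}{613696} \approx -0.0034496$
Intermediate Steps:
$o{\left(O \right)} = - 5 O^{3}$ ($o{\left(O \right)} = O^{2} \left(- 5 O\right) = - 5 O^{3}$)
$l = 2116$ ($l = 46^{2} = 2116$)
$b{\left(j \right)} = 1$
$\frac{l + b{\left(o{\left(-23 \right)} \right)}}{-235983 - 377713} = \frac{2116 + 1}{-235983 - 377713} = \frac{2117}{-613696} = 2117 \left(- \frac{1}{613696}\right) = - \frac{2117}{613696}$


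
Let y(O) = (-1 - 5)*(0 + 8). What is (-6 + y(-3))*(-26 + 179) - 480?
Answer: -8742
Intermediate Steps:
y(O) = -48 (y(O) = -6*8 = -48)
(-6 + y(-3))*(-26 + 179) - 480 = (-6 - 48)*(-26 + 179) - 480 = -54*153 - 480 = -8262 - 480 = -8742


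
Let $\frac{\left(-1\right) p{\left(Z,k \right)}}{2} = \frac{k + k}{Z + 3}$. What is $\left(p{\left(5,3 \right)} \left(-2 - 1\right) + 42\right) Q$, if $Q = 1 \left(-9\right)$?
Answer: $- \frac{837}{2} \approx -418.5$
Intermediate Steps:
$p{\left(Z,k \right)} = - \frac{4 k}{3 + Z}$ ($p{\left(Z,k \right)} = - 2 \frac{k + k}{Z + 3} = - 2 \frac{2 k}{3 + Z} = - \frac{4 k}{3 + Z}$)
$Q = -9$
$\left(p{\left(5,3 \right)} \left(-2 - 1\right) + 42\right) Q = \left(\left(-4\right) 3 \frac{1}{3 + 5} \left(-2 - 1\right) + 42\right) \left(-9\right) = \left(\left(-4\right) 3 \cdot \frac{1}{8} \left(-3\right) + 42\right) \left(-9\right) = \left(\left(- \frac{3}{2}\right) \left(-3\right) + 42\right) \left(-9\right) = \left(\frac{9}{2} + 42\right) \left(-9\right) = \frac{93}{2} \left(-9\right) = - \frac{837}{2}$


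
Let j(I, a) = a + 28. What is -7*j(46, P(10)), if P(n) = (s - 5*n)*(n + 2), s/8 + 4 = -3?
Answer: 8708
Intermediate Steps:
s = -56 (s = -32 + 8*(-3) = -32 - 24 = -56)
P(n) = (-56 - 5*n)*(2 + n) (P(n) = (-56 - 5*n)*(n + 2) = (-56 - 5*n)*(2 + n))
j(I, a) = 28 + a
-7*j(46, P(10)) = -7*(28 + (-112 - 66*10 - 5*10²)) = -7*(28 + (-112 - 660 - 5*100)) = -7*(28 + (-112 - 660 - 500)) = -7*(28 - 1272) = -7*(-1244) = 8708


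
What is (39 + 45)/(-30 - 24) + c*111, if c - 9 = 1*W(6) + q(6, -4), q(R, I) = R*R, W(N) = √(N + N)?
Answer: 44941/9 + 222*√3 ≈ 5378.0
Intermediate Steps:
W(N) = √2*√N (W(N) = √(2*N) = √2*√N)
q(R, I) = R²
c = 45 + 2*√3 (c = 9 + (1*(√2*√6) + 6²) = 9 + (1*(2*√3) + 36) = 9 + (2*√3 + 36) = 9 + (36 + 2*√3) = 45 + 2*√3 ≈ 48.464)
(39 + 45)/(-30 - 24) + c*111 = (39 + 45)/(-30 - 24) + (45 + 2*√3)*111 = 84/(-54) + (4995 + 222*√3) = 84*(-1/54) + (4995 + 222*√3) = -14/9 + (4995 + 222*√3) = 44941/9 + 222*√3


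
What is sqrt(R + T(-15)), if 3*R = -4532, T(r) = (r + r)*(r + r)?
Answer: 2*I*sqrt(1374)/3 ≈ 24.712*I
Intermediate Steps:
T(r) = 4*r**2 (T(r) = (2*r)*(2*r) = 4*r**2)
R = -4532/3 (R = (1/3)*(-4532) = -4532/3 ≈ -1510.7)
sqrt(R + T(-15)) = sqrt(-4532/3 + 4*(-15)**2) = sqrt(-4532/3 + 4*225) = sqrt(-4532/3 + 900) = sqrt(-1832/3) = 2*I*sqrt(1374)/3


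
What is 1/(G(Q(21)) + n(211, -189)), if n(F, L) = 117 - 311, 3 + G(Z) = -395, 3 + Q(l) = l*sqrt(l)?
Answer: -1/592 ≈ -0.0016892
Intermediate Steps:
Q(l) = -3 + l**(3/2) (Q(l) = -3 + l*sqrt(l) = -3 + l**(3/2))
G(Z) = -398 (G(Z) = -3 - 395 = -398)
n(F, L) = -194
1/(G(Q(21)) + n(211, -189)) = 1/(-398 - 194) = 1/(-592) = -1/592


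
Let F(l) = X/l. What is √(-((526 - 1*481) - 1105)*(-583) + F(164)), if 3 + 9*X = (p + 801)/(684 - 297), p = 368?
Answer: I*√155583688564694/15867 ≈ 786.12*I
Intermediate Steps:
X = 8/3483 (X = -⅓ + ((368 + 801)/(684 - 297))/9 = -⅓ + (1169/387)/9 = -⅓ + (1169*(1/387))/9 = -⅓ + (⅑)*(1169/387) = -⅓ + 1169/3483 = 8/3483 ≈ 0.0022969)
F(l) = 8/(3483*l)
√(-((526 - 1*481) - 1105)*(-583) + F(164)) = √(-((526 - 1*481) - 1105)*(-583) + (8/3483)/164) = √(-((526 - 481) - 1105)*(-583) + (8/3483)*(1/164)) = √(-(45 - 1105)*(-583) + 2/142803) = √(-(-1060)*(-583) + 2/142803) = √(-1*617980 + 2/142803) = √(-617980 + 2/142803) = √(-88249397938/142803) = I*√155583688564694/15867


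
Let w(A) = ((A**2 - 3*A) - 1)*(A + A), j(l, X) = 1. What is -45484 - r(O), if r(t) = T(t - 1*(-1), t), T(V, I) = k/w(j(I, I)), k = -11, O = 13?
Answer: -272915/6 ≈ -45486.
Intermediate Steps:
w(A) = 2*A*(-1 + A**2 - 3*A) (w(A) = (-1 + A**2 - 3*A)*(2*A) = 2*A*(-1 + A**2 - 3*A))
T(V, I) = 11/6 (T(V, I) = -11*1/(2*(-1 + 1**2 - 3*1)) = -11*1/(2*(-1 + 1 - 3)) = -11/(2*1*(-3)) = -11/(-6) = -11*(-1/6) = 11/6)
r(t) = 11/6
-45484 - r(O) = -45484 - 1*11/6 = -45484 - 11/6 = -272915/6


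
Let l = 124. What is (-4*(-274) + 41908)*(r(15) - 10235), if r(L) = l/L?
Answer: -6596856604/15 ≈ -4.3979e+8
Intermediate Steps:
r(L) = 124/L
(-4*(-274) + 41908)*(r(15) - 10235) = (-4*(-274) + 41908)*(124/15 - 10235) = (1096 + 41908)*(124*(1/15) - 10235) = 43004*(124/15 - 10235) = 43004*(-153401/15) = -6596856604/15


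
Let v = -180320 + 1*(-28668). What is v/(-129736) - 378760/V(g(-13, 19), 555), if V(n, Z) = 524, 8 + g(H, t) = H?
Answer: -3064331103/4248854 ≈ -721.21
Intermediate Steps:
g(H, t) = -8 + H
v = -208988 (v = -180320 - 28668 = -208988)
v/(-129736) - 378760/V(g(-13, 19), 555) = -208988/(-129736) - 378760/524 = -208988*(-1/129736) - 378760*1/524 = 52247/32434 - 94690/131 = -3064331103/4248854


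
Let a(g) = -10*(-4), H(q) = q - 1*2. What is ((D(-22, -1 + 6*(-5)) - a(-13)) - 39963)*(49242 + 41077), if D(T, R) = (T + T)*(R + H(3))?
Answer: -3493809877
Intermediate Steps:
H(q) = -2 + q (H(q) = q - 2 = -2 + q)
a(g) = 40
D(T, R) = 2*T*(1 + R) (D(T, R) = (T + T)*(R + (-2 + 3)) = (2*T)*(R + 1) = (2*T)*(1 + R) = 2*T*(1 + R))
((D(-22, -1 + 6*(-5)) - a(-13)) - 39963)*(49242 + 41077) = ((2*(-22)*(1 + (-1 + 6*(-5))) - 1*40) - 39963)*(49242 + 41077) = ((2*(-22)*(1 + (-1 - 30)) - 40) - 39963)*90319 = ((2*(-22)*(1 - 31) - 40) - 39963)*90319 = ((2*(-22)*(-30) - 40) - 39963)*90319 = ((1320 - 40) - 39963)*90319 = (1280 - 39963)*90319 = -38683*90319 = -3493809877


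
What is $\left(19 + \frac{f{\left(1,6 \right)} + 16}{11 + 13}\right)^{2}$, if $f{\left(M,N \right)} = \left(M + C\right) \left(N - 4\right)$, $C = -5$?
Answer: $\frac{3364}{9} \approx 373.78$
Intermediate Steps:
$f{\left(M,N \right)} = \left(-5 + M\right) \left(-4 + N\right)$ ($f{\left(M,N \right)} = \left(M - 5\right) \left(N - 4\right) = \left(-5 + M\right) \left(-4 + N\right)$)
$\left(19 + \frac{f{\left(1,6 \right)} + 16}{11 + 13}\right)^{2} = \left(19 + \frac{\left(20 - 30 - 4 + 1 \cdot 6\right) + 16}{11 + 13}\right)^{2} = \left(19 + \frac{\left(20 - 30 - 4 + 6\right) + 16}{24}\right)^{2} = \left(19 + \left(-8 + 16\right) \frac{1}{24}\right)^{2} = \left(19 + 8 \cdot \frac{1}{24}\right)^{2} = \left(19 + \frac{1}{3}\right)^{2} = \left(\frac{58}{3}\right)^{2} = \frac{3364}{9}$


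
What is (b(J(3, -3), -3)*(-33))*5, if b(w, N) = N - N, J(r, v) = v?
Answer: 0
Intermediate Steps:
b(w, N) = 0
(b(J(3, -3), -3)*(-33))*5 = (0*(-33))*5 = 0*5 = 0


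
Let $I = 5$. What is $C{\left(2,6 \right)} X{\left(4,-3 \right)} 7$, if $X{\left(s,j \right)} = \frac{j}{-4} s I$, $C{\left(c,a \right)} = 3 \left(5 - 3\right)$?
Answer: $630$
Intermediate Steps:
$C{\left(c,a \right)} = 6$ ($C{\left(c,a \right)} = 3 \cdot 2 = 6$)
$X{\left(s,j \right)} = - \frac{5 j s}{4}$ ($X{\left(s,j \right)} = \frac{j}{-4} s 5 = j \left(- \frac{1}{4}\right) s 5 = - \frac{j}{4} s 5 = - \frac{j s}{4} \cdot 5 = - \frac{5 j s}{4}$)
$C{\left(2,6 \right)} X{\left(4,-3 \right)} 7 = 6 \left(\left(- \frac{5}{4}\right) \left(-3\right) 4\right) 7 = 6 \cdot 15 \cdot 7 = 90 \cdot 7 = 630$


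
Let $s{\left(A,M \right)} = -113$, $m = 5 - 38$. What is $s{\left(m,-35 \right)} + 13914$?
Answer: $13801$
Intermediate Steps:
$m = -33$
$s{\left(m,-35 \right)} + 13914 = -113 + 13914 = 13801$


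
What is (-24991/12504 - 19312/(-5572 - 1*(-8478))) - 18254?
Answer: -331801417795/18168312 ≈ -18263.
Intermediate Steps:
(-24991/12504 - 19312/(-5572 - 1*(-8478))) - 18254 = (-24991*1/12504 - 19312/(-5572 + 8478)) - 18254 = (-24991/12504 - 19312/2906) - 18254 = (-24991/12504 - 19312*1/2906) - 18254 = (-24991/12504 - 9656/1453) - 18254 = -157050547/18168312 - 18254 = -331801417795/18168312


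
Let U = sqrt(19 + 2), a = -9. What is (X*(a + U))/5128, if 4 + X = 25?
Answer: -189/5128 + 21*sqrt(21)/5128 ≈ -0.018090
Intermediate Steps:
X = 21 (X = -4 + 25 = 21)
U = sqrt(21) ≈ 4.5826
(X*(a + U))/5128 = (21*(-9 + sqrt(21)))/5128 = (-189 + 21*sqrt(21))*(1/5128) = -189/5128 + 21*sqrt(21)/5128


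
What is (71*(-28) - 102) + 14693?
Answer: 12603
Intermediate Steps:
(71*(-28) - 102) + 14693 = (-1988 - 102) + 14693 = -2090 + 14693 = 12603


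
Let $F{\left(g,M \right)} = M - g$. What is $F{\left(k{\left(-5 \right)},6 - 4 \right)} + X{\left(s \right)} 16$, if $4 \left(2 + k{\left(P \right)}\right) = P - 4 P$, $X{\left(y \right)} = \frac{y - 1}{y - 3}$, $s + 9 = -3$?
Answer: $\frac{847}{60} \approx 14.117$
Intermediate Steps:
$s = -12$ ($s = -9 - 3 = -12$)
$X{\left(y \right)} = \frac{-1 + y}{-3 + y}$
$k{\left(P \right)} = -2 - \frac{3 P}{4}$ ($k{\left(P \right)} = -2 + \frac{P - 4 P}{4} = -2 + \frac{\left(-3\right) P}{4} = -2 - \frac{3 P}{4}$)
$F{\left(k{\left(-5 \right)},6 - 4 \right)} + X{\left(s \right)} 16 = \left(\left(6 - 4\right) - \left(-2 - - \frac{15}{4}\right)\right) + \frac{-1 - 12}{-3 - 12} \cdot 16 = \left(2 - \left(-2 + \frac{15}{4}\right)\right) + \frac{1}{-15} \left(-13\right) 16 = \left(2 - \frac{7}{4}\right) + \left(- \frac{1}{15}\right) \left(-13\right) 16 = \left(2 - \frac{7}{4}\right) + \frac{13}{15} \cdot 16 = \frac{1}{4} + \frac{208}{15} = \frac{847}{60}$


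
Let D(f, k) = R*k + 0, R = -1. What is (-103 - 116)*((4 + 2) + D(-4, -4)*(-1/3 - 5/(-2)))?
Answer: -3212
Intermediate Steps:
D(f, k) = -k (D(f, k) = -k + 0 = -k)
(-103 - 116)*((4 + 2) + D(-4, -4)*(-1/3 - 5/(-2))) = (-103 - 116)*((4 + 2) + (-1*(-4))*(-1/3 - 5/(-2))) = -219*(6 + 4*(-1*⅓ - 5*(-½))) = -219*(6 + 4*(-⅓ + 5/2)) = -219*(6 + 4*(13/6)) = -219*(6 + 26/3) = -219*44/3 = -3212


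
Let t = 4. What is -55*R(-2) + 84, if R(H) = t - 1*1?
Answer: -81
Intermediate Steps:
R(H) = 3 (R(H) = 4 - 1*1 = 4 - 1 = 3)
-55*R(-2) + 84 = -55*3 + 84 = -165 + 84 = -81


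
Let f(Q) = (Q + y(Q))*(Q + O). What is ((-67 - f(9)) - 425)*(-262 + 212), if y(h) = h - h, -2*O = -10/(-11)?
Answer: 312900/11 ≈ 28445.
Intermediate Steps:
O = -5/11 (O = -(-5)/(-11) = -(-5)*(-1)/11 = -1/2*10/11 = -5/11 ≈ -0.45455)
y(h) = 0
f(Q) = Q*(-5/11 + Q) (f(Q) = (Q + 0)*(Q - 5/11) = Q*(-5/11 + Q))
((-67 - f(9)) - 425)*(-262 + 212) = ((-67 - 9*(-5 + 11*9)/11) - 425)*(-262 + 212) = ((-67 - 9*(-5 + 99)/11) - 425)*(-50) = ((-67 - 9*94/11) - 425)*(-50) = ((-67 - 1*846/11) - 425)*(-50) = ((-67 - 846/11) - 425)*(-50) = (-1583/11 - 425)*(-50) = -6258/11*(-50) = 312900/11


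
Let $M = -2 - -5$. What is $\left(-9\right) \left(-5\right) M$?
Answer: $135$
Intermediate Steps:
$M = 3$ ($M = -2 + 5 = 3$)
$\left(-9\right) \left(-5\right) M = \left(-9\right) \left(-5\right) 3 = 45 \cdot 3 = 135$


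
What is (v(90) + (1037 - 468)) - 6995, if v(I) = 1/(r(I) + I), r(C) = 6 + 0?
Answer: -616895/96 ≈ -6426.0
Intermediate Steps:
r(C) = 6
v(I) = 1/(6 + I)
(v(90) + (1037 - 468)) - 6995 = (1/(6 + 90) + (1037 - 468)) - 6995 = (1/96 + 569) - 6995 = 54625/96 - 6995 = -616895/96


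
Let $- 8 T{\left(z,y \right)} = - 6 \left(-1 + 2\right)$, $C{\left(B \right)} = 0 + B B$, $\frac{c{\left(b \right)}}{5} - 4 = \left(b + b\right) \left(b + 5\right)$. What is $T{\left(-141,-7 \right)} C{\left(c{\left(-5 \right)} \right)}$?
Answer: $300$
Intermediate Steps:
$c{\left(b \right)} = 20 + 10 b \left(5 + b\right)$ ($c{\left(b \right)} = 20 + 5 \left(b + b\right) \left(b + 5\right) = 20 + 5 \cdot 2 b \left(5 + b\right) = 20 + 10 b \left(5 + b\right)$)
$C{\left(B \right)} = B^{2}$ ($C{\left(B \right)} = 0 + B^{2} = B^{2}$)
$T{\left(z,y \right)} = \frac{3}{4}$ ($T{\left(z,y \right)} = - \frac{\left(-6\right) \left(-1 + 2\right)}{8} = - \frac{\left(-6\right) 1}{8} = \left(- \frac{1}{8}\right) \left(-6\right) = \frac{3}{4}$)
$T{\left(-141,-7 \right)} C{\left(c{\left(-5 \right)} \right)} = \frac{3 \left(20 + 10 \left(-5\right)^{2} + 50 \left(-5\right)\right)^{2}}{4} = \frac{3 \left(20 + 10 \cdot 25 - 250\right)^{2}}{4} = \frac{3 \left(20 + 250 - 250\right)^{2}}{4} = \frac{3 \cdot 20^{2}}{4} = \frac{3}{4} \cdot 400 = 300$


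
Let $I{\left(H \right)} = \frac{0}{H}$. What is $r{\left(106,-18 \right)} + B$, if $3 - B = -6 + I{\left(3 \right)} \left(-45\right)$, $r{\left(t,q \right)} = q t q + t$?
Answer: $34459$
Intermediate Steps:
$I{\left(H \right)} = 0$
$r{\left(t,q \right)} = t + t q^{2}$ ($r{\left(t,q \right)} = t q^{2} + t = t + t q^{2}$)
$B = 9$ ($B = 3 - \left(-6 + 0 \left(-45\right)\right) = 3 - \left(-6 + 0\right) = 3 - -6 = 3 + 6 = 9$)
$r{\left(106,-18 \right)} + B = 106 \left(1 + \left(-18\right)^{2}\right) + 9 = 106 \left(1 + 324\right) + 9 = 106 \cdot 325 + 9 = 34450 + 9 = 34459$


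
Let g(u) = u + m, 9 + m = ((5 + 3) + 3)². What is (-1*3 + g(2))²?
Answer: 12321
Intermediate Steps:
m = 112 (m = -9 + ((5 + 3) + 3)² = -9 + (8 + 3)² = -9 + 11² = -9 + 121 = 112)
g(u) = 112 + u (g(u) = u + 112 = 112 + u)
(-1*3 + g(2))² = (-1*3 + (112 + 2))² = (-3 + 114)² = 111² = 12321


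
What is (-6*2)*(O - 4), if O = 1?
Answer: 36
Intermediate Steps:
(-6*2)*(O - 4) = (-6*2)*(1 - 4) = -12*(-3) = 36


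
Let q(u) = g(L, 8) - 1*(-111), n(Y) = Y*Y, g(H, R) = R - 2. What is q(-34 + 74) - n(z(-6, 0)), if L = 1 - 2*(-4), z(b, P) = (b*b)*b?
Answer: -46539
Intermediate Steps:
z(b, P) = b**3 (z(b, P) = b**2*b = b**3)
L = 9 (L = 1 + 8 = 9)
g(H, R) = -2 + R
n(Y) = Y**2
q(u) = 117 (q(u) = (-2 + 8) - 1*(-111) = 6 + 111 = 117)
q(-34 + 74) - n(z(-6, 0)) = 117 - ((-6)**3)**2 = 117 - 1*(-216)**2 = 117 - 1*46656 = 117 - 46656 = -46539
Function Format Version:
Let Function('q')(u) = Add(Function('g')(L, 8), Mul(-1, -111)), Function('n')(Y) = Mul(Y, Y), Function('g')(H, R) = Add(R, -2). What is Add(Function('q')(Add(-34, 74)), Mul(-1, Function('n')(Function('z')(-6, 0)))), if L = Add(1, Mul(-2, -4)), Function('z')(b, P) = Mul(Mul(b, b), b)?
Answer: -46539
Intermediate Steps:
Function('z')(b, P) = Pow(b, 3) (Function('z')(b, P) = Mul(Pow(b, 2), b) = Pow(b, 3))
L = 9 (L = Add(1, 8) = 9)
Function('g')(H, R) = Add(-2, R)
Function('n')(Y) = Pow(Y, 2)
Function('q')(u) = 117 (Function('q')(u) = Add(Add(-2, 8), Mul(-1, -111)) = Add(6, 111) = 117)
Add(Function('q')(Add(-34, 74)), Mul(-1, Function('n')(Function('z')(-6, 0)))) = Add(117, Mul(-1, Pow(Pow(-6, 3), 2))) = Add(117, Mul(-1, Pow(-216, 2))) = Add(117, Mul(-1, 46656)) = Add(117, -46656) = -46539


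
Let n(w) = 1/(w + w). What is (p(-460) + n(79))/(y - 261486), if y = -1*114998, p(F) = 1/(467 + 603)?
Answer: -307/15912096260 ≈ -1.9294e-8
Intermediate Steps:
p(F) = 1/1070
y = -114998
n(w) = 1/(2*w)
(p(-460) + n(79))/(y - 261486) = (1/1070 + (1/2)/79)/(-114998 - 261486) = (1/1070 + (1/2)*(1/79))/(-376484) = (1/1070 + 1/158)*(-1/376484) = (307/42265)*(-1/376484) = -307/15912096260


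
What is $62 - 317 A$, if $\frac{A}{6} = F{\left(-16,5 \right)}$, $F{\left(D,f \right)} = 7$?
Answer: $-13252$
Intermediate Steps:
$A = 42$ ($A = 6 \cdot 7 = 42$)
$62 - 317 A = 62 - 13314 = -13252$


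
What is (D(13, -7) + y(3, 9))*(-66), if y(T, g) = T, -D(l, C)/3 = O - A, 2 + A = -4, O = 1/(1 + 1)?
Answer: 1089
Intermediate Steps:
O = ½ (O = 1/2 = ½ ≈ 0.50000)
A = -6 (A = -2 - 4 = -6)
D(l, C) = -39/2 (D(l, C) = -3*(½ - 1*(-6)) = -3*(½ + 6) = -3*13/2 = -39/2)
(D(13, -7) + y(3, 9))*(-66) = (-39/2 + 3)*(-66) = -33/2*(-66) = 1089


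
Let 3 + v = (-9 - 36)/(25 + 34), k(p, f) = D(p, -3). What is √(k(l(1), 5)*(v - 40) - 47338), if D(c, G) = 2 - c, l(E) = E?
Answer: 2*I*√41233979/59 ≈ 217.67*I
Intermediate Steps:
k(p, f) = 2 - p
v = -222/59 (v = -3 + (-9 - 36)/(25 + 34) = -3 - 45/59 = -222/59 ≈ -3.7627)
√(k(l(1), 5)*(v - 40) - 47338) = √((2 - 1*1)*(-222/59 - 40) - 47338) = √((2 - 1)*(-2582/59) - 47338) = √(1*(-2582/59) - 47338) = √(-2582/59 - 47338) = √(-2795524/59) = 2*I*√41233979/59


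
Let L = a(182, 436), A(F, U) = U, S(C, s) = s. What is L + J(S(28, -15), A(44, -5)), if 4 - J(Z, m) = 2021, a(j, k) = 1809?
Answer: -208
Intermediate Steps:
J(Z, m) = -2017 (J(Z, m) = 4 - 1*2021 = 4 - 2021 = -2017)
L = 1809
L + J(S(28, -15), A(44, -5)) = 1809 - 2017 = -208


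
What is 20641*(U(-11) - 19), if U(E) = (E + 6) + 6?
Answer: -371538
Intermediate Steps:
U(E) = 12 + E (U(E) = (6 + E) + 6 = 12 + E)
20641*(U(-11) - 19) = 20641*((12 - 11) - 19) = 20641*(1 - 19) = 20641*(-18) = -371538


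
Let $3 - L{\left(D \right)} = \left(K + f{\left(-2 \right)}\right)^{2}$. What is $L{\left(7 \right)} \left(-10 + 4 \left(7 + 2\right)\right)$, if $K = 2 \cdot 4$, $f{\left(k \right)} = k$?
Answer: $-858$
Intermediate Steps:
$K = 8$
$L{\left(D \right)} = -33$ ($L{\left(D \right)} = 3 - \left(8 - 2\right)^{2} = 3 - 6^{2} = 3 - 36 = -33$)
$L{\left(7 \right)} \left(-10 + 4 \left(7 + 2\right)\right) = - 33 \left(-10 + 4 \left(7 + 2\right)\right) = - 33 \left(-10 + 4 \cdot 9\right) = - 33 \left(-10 + 36\right) = \left(-33\right) 26 = -858$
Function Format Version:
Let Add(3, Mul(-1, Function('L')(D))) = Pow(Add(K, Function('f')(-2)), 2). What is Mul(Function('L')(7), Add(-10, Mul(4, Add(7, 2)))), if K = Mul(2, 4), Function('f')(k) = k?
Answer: -858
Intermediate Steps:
K = 8
Function('L')(D) = -33 (Function('L')(D) = Add(3, Mul(-1, Pow(Add(8, -2), 2))) = Add(3, Mul(-1, Pow(6, 2))) = Add(3, Mul(-1, 36)) = Add(3, -36) = -33)
Mul(Function('L')(7), Add(-10, Mul(4, Add(7, 2)))) = Mul(-33, Add(-10, Mul(4, Add(7, 2)))) = Mul(-33, Add(-10, Mul(4, 9))) = Mul(-33, Add(-10, 36)) = Mul(-33, 26) = -858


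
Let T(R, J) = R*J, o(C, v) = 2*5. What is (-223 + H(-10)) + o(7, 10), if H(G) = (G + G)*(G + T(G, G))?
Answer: -2013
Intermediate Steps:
o(C, v) = 10
T(R, J) = J*R
H(G) = 2*G*(G + G²) (H(G) = (G + G)*(G + G*G) = (2*G)*(G + G²) = 2*G*(G + G²))
(-223 + H(-10)) + o(7, 10) = (-223 + 2*(-10)²*(1 - 10)) + 10 = (-223 + 2*100*(-9)) + 10 = (-223 - 1800) + 10 = -2023 + 10 = -2013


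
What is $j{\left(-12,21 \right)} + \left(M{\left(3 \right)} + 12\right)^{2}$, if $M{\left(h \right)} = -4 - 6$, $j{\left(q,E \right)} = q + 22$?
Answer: $14$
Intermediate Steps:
$j{\left(q,E \right)} = 22 + q$
$M{\left(h \right)} = -10$ ($M{\left(h \right)} = -4 - 6 = -10$)
$j{\left(-12,21 \right)} + \left(M{\left(3 \right)} + 12\right)^{2} = \left(22 - 12\right) + \left(-10 + 12\right)^{2} = 10 + 2^{2} = 10 + 4 = 14$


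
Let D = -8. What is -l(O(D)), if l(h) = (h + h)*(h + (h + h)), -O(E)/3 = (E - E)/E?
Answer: 0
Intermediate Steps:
O(E) = 0 (O(E) = -3*(E - E)/E = -0/E = -3*0 = 0)
l(h) = 6*h**2 (l(h) = (2*h)*(h + 2*h) = (2*h)*(3*h) = 6*h**2)
-l(O(D)) = -6*0**2 = -6*0 = -1*0 = 0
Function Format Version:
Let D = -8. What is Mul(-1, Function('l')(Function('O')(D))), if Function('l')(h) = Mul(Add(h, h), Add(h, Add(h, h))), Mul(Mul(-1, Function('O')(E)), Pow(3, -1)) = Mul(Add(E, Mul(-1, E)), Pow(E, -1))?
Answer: 0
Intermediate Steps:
Function('O')(E) = 0 (Function('O')(E) = Mul(-3, Mul(Add(E, Mul(-1, E)), Pow(E, -1))) = Mul(-3, Mul(0, Pow(E, -1))) = Mul(-3, 0) = 0)
Function('l')(h) = Mul(6, Pow(h, 2)) (Function('l')(h) = Mul(Mul(2, h), Add(h, Mul(2, h))) = Mul(Mul(2, h), Mul(3, h)) = Mul(6, Pow(h, 2)))
Mul(-1, Function('l')(Function('O')(D))) = Mul(-1, Mul(6, Pow(0, 2))) = Mul(-1, Mul(6, 0)) = Mul(-1, 0) = 0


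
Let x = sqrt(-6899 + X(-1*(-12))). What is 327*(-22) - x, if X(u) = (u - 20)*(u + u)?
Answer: -7194 - I*sqrt(7091) ≈ -7194.0 - 84.208*I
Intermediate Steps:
X(u) = 2*u*(-20 + u) (X(u) = (-20 + u)*(2*u) = 2*u*(-20 + u))
x = I*sqrt(7091) (x = sqrt(-6899 + 2*(-1*(-12))*(-20 - 1*(-12))) = sqrt(-6899 + 2*12*(-20 + 12)) = sqrt(-6899 + 2*12*(-8)) = sqrt(-6899 - 192) = sqrt(-7091) = I*sqrt(7091) ≈ 84.208*I)
327*(-22) - x = 327*(-22) - I*sqrt(7091) = -7194 - I*sqrt(7091)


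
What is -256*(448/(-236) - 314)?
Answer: 4771328/59 ≈ 80870.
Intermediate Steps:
-256*(448/(-236) - 314) = -256*(448*(-1/236) - 314) = -256*(-112/59 - 314) = -256*(-18638/59) = 4771328/59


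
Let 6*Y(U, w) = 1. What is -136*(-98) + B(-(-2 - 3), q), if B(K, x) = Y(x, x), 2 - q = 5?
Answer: 79969/6 ≈ 13328.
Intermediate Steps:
q = -3 (q = 2 - 1*5 = 2 - 5 = -3)
Y(U, w) = ⅙ (Y(U, w) = (⅙)*1 = ⅙)
B(K, x) = ⅙
-136*(-98) + B(-(-2 - 3), q) = -136*(-98) + ⅙ = 13328 + ⅙ = 79969/6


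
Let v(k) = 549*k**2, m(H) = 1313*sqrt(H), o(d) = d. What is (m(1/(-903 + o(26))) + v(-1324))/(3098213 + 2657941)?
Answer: 160397304/959359 + 1313*I*sqrt(877)/5048147058 ≈ 167.19 + 7.7025e-6*I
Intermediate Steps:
(m(1/(-903 + o(26))) + v(-1324))/(3098213 + 2657941) = (1313*sqrt(1/(-903 + 26)) + 549*(-1324)**2)/(3098213 + 2657941) = (1313*sqrt(1/(-877)) + 549*1752976)/5756154 = (1313*sqrt(-1/877) + 962383824)*(1/5756154) = (1313*(I*sqrt(877)/877) + 962383824)*(1/5756154) = (1313*I*sqrt(877)/877 + 962383824)*(1/5756154) = (962383824 + 1313*I*sqrt(877)/877)*(1/5756154) = 160397304/959359 + 1313*I*sqrt(877)/5048147058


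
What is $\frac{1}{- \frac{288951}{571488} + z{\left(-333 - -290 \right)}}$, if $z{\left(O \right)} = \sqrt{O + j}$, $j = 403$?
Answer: $\frac{18348003232}{13054664401271} + \frac{217732356096 \sqrt{10}}{13054664401271} \approx 0.054148$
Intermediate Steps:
$z{\left(O \right)} = \sqrt{403 + O}$ ($z{\left(O \right)} = \sqrt{O + 403} = \sqrt{403 + O}$)
$\frac{1}{- \frac{288951}{571488} + z{\left(-333 - -290 \right)}} = \frac{1}{- \frac{288951}{571488} + \sqrt{403 - 43}} = \frac{1}{\left(-288951\right) \frac{1}{571488} + \sqrt{403 + \left(-333 + 290\right)}} = \frac{1}{- \frac{96317}{190496} + \sqrt{403 - 43}} = \frac{1}{- \frac{96317}{190496} + \sqrt{360}} = \frac{1}{- \frac{96317}{190496} + 6 \sqrt{10}}$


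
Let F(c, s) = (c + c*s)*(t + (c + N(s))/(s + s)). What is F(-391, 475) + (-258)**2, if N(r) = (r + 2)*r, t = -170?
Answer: -5987745772/475 ≈ -1.2606e+7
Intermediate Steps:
N(r) = r*(2 + r) (N(r) = (2 + r)*r = r*(2 + r))
F(c, s) = (-170 + (c + s*(2 + s))/(2*s))*(c + c*s) (F(c, s) = (c + c*s)*(-170 + (c + s*(2 + s))/(s + s)) = (c + c*s)*(-170 + (c + s*(2 + s))/((2*s))) = (c + c*s)*(-170 + (c + s*(2 + s))*(1/(2*s))) = (c + c*s)*(-170 + (c + s*(2 + s))/(2*s)) = (-170 + (c + s*(2 + s))/(2*s))*(c + c*s))
F(-391, 475) + (-258)**2 = (1/2)*(-391)*(-391 + 475**3 - 338*475 - 337*475**2 - 391*475)/475 + (-258)**2 = (1/2)*(-391)*(1/475)*(-391 + 107171875 - 160550 - 337*225625 - 185725) + 66564 = (1/2)*(-391)*(1/475)*(-391 + 107171875 - 160550 - 76035625 - 185725) + 66564 = (1/2)*(-391)*(1/475)*30789584 + 66564 = -6019363672/475 + 66564 = -5987745772/475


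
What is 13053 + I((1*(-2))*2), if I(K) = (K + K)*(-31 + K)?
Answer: 13333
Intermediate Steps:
I(K) = 2*K*(-31 + K) (I(K) = (2*K)*(-31 + K) = 2*K*(-31 + K))
13053 + I((1*(-2))*2) = 13053 + 2*((1*(-2))*2)*(-31 + (1*(-2))*2) = 13053 + 2*(-2*2)*(-31 - 2*2) = 13053 + 2*(-4)*(-31 - 4) = 13053 + 2*(-4)*(-35) = 13053 + 280 = 13333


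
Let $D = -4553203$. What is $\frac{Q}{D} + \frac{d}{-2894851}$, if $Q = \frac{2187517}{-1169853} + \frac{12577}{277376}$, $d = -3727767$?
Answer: $\frac{5507646804863143435078889}{4277040893172085210829184} \approx 1.2877$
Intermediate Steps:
$Q = - \frac{592051474211}{324489145728}$ ($Q = 2187517 \left(- \frac{1}{1169853}\right) + 12577 \cdot \frac{1}{277376} = - \frac{2187517}{1169853} + \frac{12577}{277376} = - \frac{592051474211}{324489145728} \approx -1.8246$)
$\frac{Q}{D} + \frac{d}{-2894851} = - \frac{592051474211}{324489145728 \left(-4553203\right)} - \frac{3727767}{-2894851} = \left(- \frac{592051474211}{324489145728}\right) \left(- \frac{1}{4553203}\right) - - \frac{3727767}{2894851} = \frac{592051474211}{1477464951796166784} + \frac{3727767}{2894851} = \frac{5507646804863143435078889}{4277040893172085210829184}$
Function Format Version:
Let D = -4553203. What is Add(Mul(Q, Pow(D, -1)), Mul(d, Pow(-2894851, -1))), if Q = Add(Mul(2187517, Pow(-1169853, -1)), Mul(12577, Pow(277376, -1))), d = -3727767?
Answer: Rational(5507646804863143435078889, 4277040893172085210829184) ≈ 1.2877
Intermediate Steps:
Q = Rational(-592051474211, 324489145728) (Q = Add(Mul(2187517, Rational(-1, 1169853)), Mul(12577, Rational(1, 277376))) = Add(Rational(-2187517, 1169853), Rational(12577, 277376)) = Rational(-592051474211, 324489145728) ≈ -1.8246)
Add(Mul(Q, Pow(D, -1)), Mul(d, Pow(-2894851, -1))) = Add(Mul(Rational(-592051474211, 324489145728), Pow(-4553203, -1)), Mul(-3727767, Pow(-2894851, -1))) = Add(Mul(Rational(-592051474211, 324489145728), Rational(-1, 4553203)), Mul(-3727767, Rational(-1, 2894851))) = Add(Rational(592051474211, 1477464951796166784), Rational(3727767, 2894851)) = Rational(5507646804863143435078889, 4277040893172085210829184)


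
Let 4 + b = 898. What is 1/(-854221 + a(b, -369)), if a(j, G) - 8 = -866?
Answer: -1/855079 ≈ -1.1695e-6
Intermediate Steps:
b = 894 (b = -4 + 898 = 894)
a(j, G) = -858 (a(j, G) = 8 - 866 = -858)
1/(-854221 + a(b, -369)) = 1/(-854221 - 858) = 1/(-855079) = -1/855079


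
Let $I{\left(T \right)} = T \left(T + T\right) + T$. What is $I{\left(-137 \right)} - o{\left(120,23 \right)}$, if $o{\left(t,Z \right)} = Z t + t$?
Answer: $34521$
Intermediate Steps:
$o{\left(t,Z \right)} = t + Z t$
$I{\left(T \right)} = T + 2 T^{2}$ ($I{\left(T \right)} = T 2 T + T = 2 T^{2} + T = T + 2 T^{2}$)
$I{\left(-137 \right)} - o{\left(120,23 \right)} = - 137 \left(1 + 2 \left(-137\right)\right) - 120 \left(1 + 23\right) = - 137 \left(1 - 274\right) - 120 \cdot 24 = \left(-137\right) \left(-273\right) - 2880 = 37401 - 2880 = 34521$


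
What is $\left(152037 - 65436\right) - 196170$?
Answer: $-109569$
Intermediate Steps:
$\left(152037 - 65436\right) - 196170 = 86601 - 196170 = -109569$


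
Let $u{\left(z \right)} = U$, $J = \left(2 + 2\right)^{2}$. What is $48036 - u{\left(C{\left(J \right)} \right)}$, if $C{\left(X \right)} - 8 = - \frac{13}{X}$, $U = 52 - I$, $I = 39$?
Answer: $48023$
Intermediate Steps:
$J = 16$ ($J = 4^{2} = 16$)
$U = 13$ ($U = 52 - 39 = 13$)
$C{\left(X \right)} = 8 - \frac{13}{X}$
$u{\left(z \right)} = 13$
$48036 - u{\left(C{\left(J \right)} \right)} = 48036 - 13 = 48023$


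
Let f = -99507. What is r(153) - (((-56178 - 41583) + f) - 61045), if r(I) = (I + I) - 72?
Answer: 258547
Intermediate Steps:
r(I) = -72 + 2*I (r(I) = 2*I - 72 = -72 + 2*I)
r(153) - (((-56178 - 41583) + f) - 61045) = (-72 + 2*153) - (((-56178 - 41583) - 99507) - 61045) = (-72 + 306) - ((-97761 - 99507) - 61045) = 234 - (-197268 - 61045) = 234 - 1*(-258313) = 234 + 258313 = 258547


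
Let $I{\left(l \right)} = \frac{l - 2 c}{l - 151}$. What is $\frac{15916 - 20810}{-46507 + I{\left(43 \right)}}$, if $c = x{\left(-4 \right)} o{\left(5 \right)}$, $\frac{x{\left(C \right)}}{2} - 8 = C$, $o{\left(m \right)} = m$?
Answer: $\frac{528552}{5022719} \approx 0.10523$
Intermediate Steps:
$x{\left(C \right)} = 16 + 2 C$
$c = 40$ ($c = \left(16 + 2 \left(-4\right)\right) 5 = \left(16 - 8\right) 5 = 8 \cdot 5 = 40$)
$I{\left(l \right)} = \frac{-80 + l}{-151 + l}$ ($I{\left(l \right)} = \frac{l - 80}{l - 151} = \frac{l - 80}{-151 + l} = \frac{-80 + l}{-151 + l}$)
$\frac{15916 - 20810}{-46507 + I{\left(43 \right)}} = \frac{15916 - 20810}{-46507 + \frac{-80 + 43}{-151 + 43}} = - \frac{4894}{-46507 + \frac{1}{-108} \left(-37\right)} = - \frac{4894}{-46507 - - \frac{37}{108}} = - \frac{4894}{-46507 + \frac{37}{108}} = - \frac{4894}{- \frac{5022719}{108}} = \left(-4894\right) \left(- \frac{108}{5022719}\right) = \frac{528552}{5022719}$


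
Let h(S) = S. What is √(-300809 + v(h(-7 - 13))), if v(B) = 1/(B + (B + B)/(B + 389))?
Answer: I*√4140365841395/3710 ≈ 548.46*I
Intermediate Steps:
v(B) = 1/(B + 2*B/(389 + B)) (v(B) = 1/(B + (2*B)/(389 + B)) = 1/(B + 2*B/(389 + B)))
√(-300809 + v(h(-7 - 13))) = √(-300809 + (389 + (-7 - 13))/((-7 - 13)*(391 + (-7 - 13)))) = √(-300809 + (389 - 20)/((-20)*(391 - 20))) = √(-300809 - 1/20*369/371) = √(-300809 - 1/20*1/371*369) = √(-300809 - 369/7420) = √(-2232003149/7420) = I*√4140365841395/3710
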